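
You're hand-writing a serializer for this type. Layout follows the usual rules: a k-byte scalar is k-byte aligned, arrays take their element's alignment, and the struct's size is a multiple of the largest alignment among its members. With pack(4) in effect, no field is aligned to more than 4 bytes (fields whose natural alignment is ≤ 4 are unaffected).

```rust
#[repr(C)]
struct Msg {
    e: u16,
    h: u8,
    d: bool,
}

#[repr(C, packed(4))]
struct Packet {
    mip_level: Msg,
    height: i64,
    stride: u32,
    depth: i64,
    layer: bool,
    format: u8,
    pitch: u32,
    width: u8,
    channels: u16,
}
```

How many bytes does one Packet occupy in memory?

Msg: e at 0 (size 2, align 2) → ends 2; h at 2 (size 1, align 1) → ends 3; d at 3 (size 1, align 1) → ends 4; total 4 bytes, alignment 2
mip_level at 0 (size 4, align 2) → ends 4
height at 4 (size 8, align 4) → ends 12
stride at 12 (size 4, align 4) → ends 16
depth at 16 (size 8, align 4) → ends 24
layer at 24 (size 1, align 1) → ends 25
format at 25 (size 1, align 1) → ends 26
pad 2 to align 4 for pitch
pitch at 28 (size 4, align 4) → ends 32
width at 32 (size 1, align 1) → ends 33
pad 1 to align 2 for channels
channels at 34 (size 2, align 2) → ends 36
total 36 bytes, alignment 4

36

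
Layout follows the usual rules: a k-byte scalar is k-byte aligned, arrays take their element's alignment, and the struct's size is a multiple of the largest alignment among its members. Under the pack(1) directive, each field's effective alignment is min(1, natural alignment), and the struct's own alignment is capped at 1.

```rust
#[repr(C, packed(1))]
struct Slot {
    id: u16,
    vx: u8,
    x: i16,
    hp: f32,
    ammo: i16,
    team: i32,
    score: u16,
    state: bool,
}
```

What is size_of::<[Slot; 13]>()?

0..2  id  (2B, 1-aligned)
2..3  vx  (1B, 1-aligned)
3..5  x  (2B, 1-aligned)
5..9  hp  (4B, 1-aligned)
9..11  ammo  (2B, 1-aligned)
11..15  team  (4B, 1-aligned)
15..17  score  (2B, 1-aligned)
17..18  state  (1B, 1-aligned)
sizeof = 18, alignof = 1
array of 13: 13 × 18 = 234

234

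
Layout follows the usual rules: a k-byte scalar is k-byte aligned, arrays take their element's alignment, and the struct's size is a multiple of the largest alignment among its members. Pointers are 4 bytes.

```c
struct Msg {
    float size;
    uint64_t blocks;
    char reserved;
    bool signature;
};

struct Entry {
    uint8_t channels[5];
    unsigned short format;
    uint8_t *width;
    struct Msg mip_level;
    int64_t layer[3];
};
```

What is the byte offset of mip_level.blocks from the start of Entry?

24

Msg: @0: size [4B, align 4] → 4; +4 pad (align 8); @8: blocks [8B, align 8] → 16; @16: reserved [1B, align 1] → 17; @17: signature [1B, align 1] → 18; +6 tail pad (align 8); size 24, align 8
@0: channels [5B, align 1] → 5
+1 pad (align 2)
@6: format [2B, align 2] → 8
@8: width [4B, align 4] → 12
+4 pad (align 8)
@16: mip_level [24B, align 8] → 40
within Msg: blocks at 8
16 + 8 = 24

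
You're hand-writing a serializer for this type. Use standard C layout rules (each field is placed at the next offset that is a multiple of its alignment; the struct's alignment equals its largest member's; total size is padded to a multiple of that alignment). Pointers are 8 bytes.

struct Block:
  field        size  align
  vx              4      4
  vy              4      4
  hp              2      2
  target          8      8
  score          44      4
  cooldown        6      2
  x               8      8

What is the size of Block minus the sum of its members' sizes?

12

0..4  vx  (4B, 4-aligned)
4..8  vy  (4B, 4-aligned)
8..10  hp  (2B, 2-aligned)
10..16  -- padding (6B)
16..24  target  (8B, 8-aligned)
24..68  score  (44B, 4-aligned)
68..74  cooldown  (6B, 2-aligned)
74..80  -- padding (6B)
80..88  x  (8B, 8-aligned)
sizeof = 88, alignof = 8
data bytes 76, size 88 → padding 12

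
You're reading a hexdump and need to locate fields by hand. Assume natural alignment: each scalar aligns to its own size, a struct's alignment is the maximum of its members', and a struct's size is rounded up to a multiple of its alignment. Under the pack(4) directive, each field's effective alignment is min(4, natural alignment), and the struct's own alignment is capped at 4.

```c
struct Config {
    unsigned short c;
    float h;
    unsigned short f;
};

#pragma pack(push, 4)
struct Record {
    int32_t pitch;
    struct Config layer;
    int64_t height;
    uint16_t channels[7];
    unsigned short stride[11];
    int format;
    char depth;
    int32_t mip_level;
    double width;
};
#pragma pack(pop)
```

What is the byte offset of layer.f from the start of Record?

Config: 0..2  c  (2B, 2-aligned); 2..4  -- padding (2B); 4..8  h  (4B, 4-aligned); 8..10  f  (2B, 2-aligned); 10..12  -- tail padding (2B); sizeof = 12, alignof = 4
0..4  pitch  (4B, 4-aligned)
4..16  layer  (12B, 4-aligned)
within Config: f at 8
4 + 8 = 12

12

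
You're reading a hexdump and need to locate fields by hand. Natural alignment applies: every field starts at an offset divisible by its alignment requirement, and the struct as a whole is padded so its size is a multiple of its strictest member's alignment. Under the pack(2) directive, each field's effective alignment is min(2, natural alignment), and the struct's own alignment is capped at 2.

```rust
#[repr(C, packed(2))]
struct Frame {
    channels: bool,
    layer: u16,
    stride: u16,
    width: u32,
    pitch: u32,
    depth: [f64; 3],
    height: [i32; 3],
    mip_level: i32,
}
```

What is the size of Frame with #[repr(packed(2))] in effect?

54

0..1  channels  (1B, 1-aligned)
1..2  -- padding (1B)
2..4  layer  (2B, 2-aligned)
4..6  stride  (2B, 2-aligned)
6..10  width  (4B, 2-aligned)
10..14  pitch  (4B, 2-aligned)
14..38  depth  (24B, 2-aligned)
38..50  height  (12B, 2-aligned)
50..54  mip_level  (4B, 2-aligned)
sizeof = 54, alignof = 2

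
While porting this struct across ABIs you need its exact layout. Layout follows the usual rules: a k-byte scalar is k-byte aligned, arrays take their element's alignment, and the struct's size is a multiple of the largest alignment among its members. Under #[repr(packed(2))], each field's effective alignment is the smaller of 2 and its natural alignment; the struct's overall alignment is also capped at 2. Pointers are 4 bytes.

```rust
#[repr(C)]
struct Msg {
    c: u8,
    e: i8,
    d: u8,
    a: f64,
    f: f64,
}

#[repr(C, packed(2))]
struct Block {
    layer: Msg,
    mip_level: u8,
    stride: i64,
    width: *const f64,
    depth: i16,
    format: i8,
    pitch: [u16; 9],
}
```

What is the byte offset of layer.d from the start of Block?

Msg: 0..1  c  (1B, 1-aligned); 1..2  e  (1B, 1-aligned); 2..3  d  (1B, 1-aligned); 3..8  -- padding (5B); 8..16  a  (8B, 8-aligned); 16..24  f  (8B, 8-aligned); sizeof = 24, alignof = 8
0..24  layer  (24B, 2-aligned)
within Msg: d at 2
0 + 2 = 2

2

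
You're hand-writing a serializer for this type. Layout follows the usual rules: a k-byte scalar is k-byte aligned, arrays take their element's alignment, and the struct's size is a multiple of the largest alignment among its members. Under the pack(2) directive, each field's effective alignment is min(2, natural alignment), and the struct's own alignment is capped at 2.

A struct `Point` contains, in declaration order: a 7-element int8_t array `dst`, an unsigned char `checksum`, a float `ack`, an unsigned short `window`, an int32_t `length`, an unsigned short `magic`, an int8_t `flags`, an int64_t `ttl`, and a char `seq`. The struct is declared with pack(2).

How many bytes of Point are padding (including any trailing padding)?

2

dst at 0 (size 7, align 1) → ends 7
checksum at 7 (size 1, align 1) → ends 8
ack at 8 (size 4, align 2) → ends 12
window at 12 (size 2, align 2) → ends 14
length at 14 (size 4, align 2) → ends 18
magic at 18 (size 2, align 2) → ends 20
flags at 20 (size 1, align 1) → ends 21
pad 1 to align 2 for ttl
ttl at 22 (size 8, align 2) → ends 30
seq at 30 (size 1, align 1) → ends 31
tail pad 1 to reach multiple of 2
total 32 bytes, alignment 2
data bytes 30, size 32 → padding 2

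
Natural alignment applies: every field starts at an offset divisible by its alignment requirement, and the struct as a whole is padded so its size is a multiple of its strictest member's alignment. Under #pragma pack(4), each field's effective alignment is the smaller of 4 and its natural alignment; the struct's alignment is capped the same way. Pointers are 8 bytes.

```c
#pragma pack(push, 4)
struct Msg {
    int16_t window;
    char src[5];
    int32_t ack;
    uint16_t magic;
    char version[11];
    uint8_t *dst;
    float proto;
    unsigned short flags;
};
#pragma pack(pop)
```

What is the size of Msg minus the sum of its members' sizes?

@0: window [2B, align 2] → 2
@2: src [5B, align 1] → 7
+1 pad (align 4)
@8: ack [4B, align 4] → 12
@12: magic [2B, align 2] → 14
@14: version [11B, align 1] → 25
+3 pad (align 4)
@28: dst [8B, align 4] → 36
@36: proto [4B, align 4] → 40
@40: flags [2B, align 2] → 42
+2 tail pad (align 4)
size 44, align 4
data bytes 38, size 44 → padding 6

6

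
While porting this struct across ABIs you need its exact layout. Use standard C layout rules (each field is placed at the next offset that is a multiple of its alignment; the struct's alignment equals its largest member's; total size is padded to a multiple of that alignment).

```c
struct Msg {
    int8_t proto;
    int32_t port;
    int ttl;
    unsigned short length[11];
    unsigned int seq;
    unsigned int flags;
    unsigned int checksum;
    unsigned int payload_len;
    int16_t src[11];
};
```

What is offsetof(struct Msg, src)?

52

0..1  proto  (1B, 1-aligned)
1..4  -- padding (3B)
4..8  port  (4B, 4-aligned)
8..12  ttl  (4B, 4-aligned)
12..34  length  (22B, 2-aligned)
34..36  -- padding (2B)
36..40  seq  (4B, 4-aligned)
40..44  flags  (4B, 4-aligned)
44..48  checksum  (4B, 4-aligned)
48..52  payload_len  (4B, 4-aligned)
52..74  src  (22B, 2-aligned)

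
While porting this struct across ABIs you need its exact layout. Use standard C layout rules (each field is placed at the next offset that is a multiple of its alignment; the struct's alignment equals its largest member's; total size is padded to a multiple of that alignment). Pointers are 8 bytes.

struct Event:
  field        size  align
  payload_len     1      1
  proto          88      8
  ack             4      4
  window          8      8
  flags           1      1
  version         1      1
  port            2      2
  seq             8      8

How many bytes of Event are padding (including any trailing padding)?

15

0..1  payload_len  (1B, 1-aligned)
1..8  -- padding (7B)
8..96  proto  (88B, 8-aligned)
96..100  ack  (4B, 4-aligned)
100..104  -- padding (4B)
104..112  window  (8B, 8-aligned)
112..113  flags  (1B, 1-aligned)
113..114  version  (1B, 1-aligned)
114..116  port  (2B, 2-aligned)
116..120  -- padding (4B)
120..128  seq  (8B, 8-aligned)
sizeof = 128, alignof = 8
data bytes 113, size 128 → padding 15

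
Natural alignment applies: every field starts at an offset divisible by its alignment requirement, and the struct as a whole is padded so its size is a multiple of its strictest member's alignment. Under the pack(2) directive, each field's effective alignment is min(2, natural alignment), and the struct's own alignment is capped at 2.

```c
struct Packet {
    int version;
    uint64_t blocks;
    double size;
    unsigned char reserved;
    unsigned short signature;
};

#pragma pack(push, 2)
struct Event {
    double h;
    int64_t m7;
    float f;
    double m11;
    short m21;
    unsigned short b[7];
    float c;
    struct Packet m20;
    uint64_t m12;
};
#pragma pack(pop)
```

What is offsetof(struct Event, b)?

Packet: 0..4  version  (4B, 4-aligned); 4..8  -- padding (4B); 8..16  blocks  (8B, 8-aligned); 16..24  size  (8B, 8-aligned); 24..25  reserved  (1B, 1-aligned); 25..26  -- padding (1B); 26..28  signature  (2B, 2-aligned); 28..32  -- tail padding (4B); sizeof = 32, alignof = 8
0..8  h  (8B, 2-aligned)
8..16  m7  (8B, 2-aligned)
16..20  f  (4B, 2-aligned)
20..28  m11  (8B, 2-aligned)
28..30  m21  (2B, 2-aligned)
30..44  b  (14B, 2-aligned)

30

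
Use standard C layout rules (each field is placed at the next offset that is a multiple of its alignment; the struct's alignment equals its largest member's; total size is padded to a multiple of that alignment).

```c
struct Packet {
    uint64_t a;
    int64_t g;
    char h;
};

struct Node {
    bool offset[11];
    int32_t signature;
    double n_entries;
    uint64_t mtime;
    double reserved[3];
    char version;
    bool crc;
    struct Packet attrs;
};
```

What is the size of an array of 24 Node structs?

2112

Packet: @0: a [8B, align 8] → 8; @8: g [8B, align 8] → 16; @16: h [1B, align 1] → 17; +7 tail pad (align 8); size 24, align 8
@0: offset [11B, align 1] → 11
+1 pad (align 4)
@12: signature [4B, align 4] → 16
@16: n_entries [8B, align 8] → 24
@24: mtime [8B, align 8] → 32
@32: reserved [24B, align 8] → 56
@56: version [1B, align 1] → 57
@57: crc [1B, align 1] → 58
+6 pad (align 8)
@64: attrs [24B, align 8] → 88
size 88, align 8
array of 24: 24 × 88 = 2112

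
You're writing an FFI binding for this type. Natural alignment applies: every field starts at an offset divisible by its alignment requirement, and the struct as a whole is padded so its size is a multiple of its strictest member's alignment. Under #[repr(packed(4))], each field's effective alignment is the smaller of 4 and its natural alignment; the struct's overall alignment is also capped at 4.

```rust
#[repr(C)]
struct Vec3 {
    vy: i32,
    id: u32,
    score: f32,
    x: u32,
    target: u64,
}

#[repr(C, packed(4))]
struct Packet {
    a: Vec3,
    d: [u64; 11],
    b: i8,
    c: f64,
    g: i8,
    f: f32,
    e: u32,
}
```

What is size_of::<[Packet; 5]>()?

Vec3: vy at 0 (size 4, align 4) → ends 4; id at 4 (size 4, align 4) → ends 8; score at 8 (size 4, align 4) → ends 12; x at 12 (size 4, align 4) → ends 16; target at 16 (size 8, align 8) → ends 24; total 24 bytes, alignment 8
a at 0 (size 24, align 4) → ends 24
d at 24 (size 88, align 4) → ends 112
b at 112 (size 1, align 1) → ends 113
pad 3 to align 4 for c
c at 116 (size 8, align 4) → ends 124
g at 124 (size 1, align 1) → ends 125
pad 3 to align 4 for f
f at 128 (size 4, align 4) → ends 132
e at 132 (size 4, align 4) → ends 136
total 136 bytes, alignment 4
array of 5: 5 × 136 = 680

680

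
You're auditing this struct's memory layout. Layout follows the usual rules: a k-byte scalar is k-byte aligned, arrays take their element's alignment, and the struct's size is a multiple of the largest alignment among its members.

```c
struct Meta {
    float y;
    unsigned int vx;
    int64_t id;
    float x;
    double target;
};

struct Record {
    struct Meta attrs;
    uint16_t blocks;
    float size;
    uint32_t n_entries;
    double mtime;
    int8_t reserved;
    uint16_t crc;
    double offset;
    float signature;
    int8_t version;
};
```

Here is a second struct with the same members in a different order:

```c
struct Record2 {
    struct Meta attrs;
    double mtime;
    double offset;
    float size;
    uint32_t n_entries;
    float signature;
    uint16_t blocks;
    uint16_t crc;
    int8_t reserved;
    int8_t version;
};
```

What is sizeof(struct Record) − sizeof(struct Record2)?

8

Meta: y at 0 (size 4, align 4) → ends 4; vx at 4 (size 4, align 4) → ends 8; id at 8 (size 8, align 8) → ends 16; x at 16 (size 4, align 4) → ends 20; pad 4 to align 8 for target; target at 24 (size 8, align 8) → ends 32; total 32 bytes, alignment 8
attrs at 0 (size 32, align 8) → ends 32
blocks at 32 (size 2, align 2) → ends 34
pad 2 to align 4 for size
size at 36 (size 4, align 4) → ends 40
n_entries at 40 (size 4, align 4) → ends 44
pad 4 to align 8 for mtime
mtime at 48 (size 8, align 8) → ends 56
reserved at 56 (size 1, align 1) → ends 57
pad 1 to align 2 for crc
crc at 58 (size 2, align 2) → ends 60
pad 4 to align 8 for offset
offset at 64 (size 8, align 8) → ends 72
signature at 72 (size 4, align 4) → ends 76
version at 76 (size 1, align 1) → ends 77
tail pad 3 to reach multiple of 8
total 80 bytes, alignment 8
— Record2 —
attrs at 0 (size 32, align 8) → ends 32
mtime at 32 (size 8, align 8) → ends 40
offset at 40 (size 8, align 8) → ends 48
size at 48 (size 4, align 4) → ends 52
n_entries at 52 (size 4, align 4) → ends 56
signature at 56 (size 4, align 4) → ends 60
blocks at 60 (size 2, align 2) → ends 62
crc at 62 (size 2, align 2) → ends 64
reserved at 64 (size 1, align 1) → ends 65
version at 65 (size 1, align 1) → ends 66
tail pad 6 to reach multiple of 8
total 72 bytes, alignment 8
80 − 72 = 8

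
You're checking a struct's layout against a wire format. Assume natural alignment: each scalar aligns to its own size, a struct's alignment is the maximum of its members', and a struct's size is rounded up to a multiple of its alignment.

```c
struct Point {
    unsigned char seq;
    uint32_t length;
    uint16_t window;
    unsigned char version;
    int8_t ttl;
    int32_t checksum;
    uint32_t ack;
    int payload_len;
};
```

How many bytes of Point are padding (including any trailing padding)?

seq at 0 (size 1, align 1) → ends 1
pad 3 to align 4 for length
length at 4 (size 4, align 4) → ends 8
window at 8 (size 2, align 2) → ends 10
version at 10 (size 1, align 1) → ends 11
ttl at 11 (size 1, align 1) → ends 12
checksum at 12 (size 4, align 4) → ends 16
ack at 16 (size 4, align 4) → ends 20
payload_len at 20 (size 4, align 4) → ends 24
total 24 bytes, alignment 4
data bytes 21, size 24 → padding 3

3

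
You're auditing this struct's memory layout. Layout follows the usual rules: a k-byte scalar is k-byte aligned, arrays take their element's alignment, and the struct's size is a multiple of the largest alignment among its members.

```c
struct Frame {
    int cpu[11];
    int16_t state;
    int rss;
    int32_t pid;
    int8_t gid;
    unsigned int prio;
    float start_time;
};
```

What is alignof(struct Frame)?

4

member alignments: cpu=4, state=2, rss=4, pid=4, gid=1, prio=4, start_time=4
max = 4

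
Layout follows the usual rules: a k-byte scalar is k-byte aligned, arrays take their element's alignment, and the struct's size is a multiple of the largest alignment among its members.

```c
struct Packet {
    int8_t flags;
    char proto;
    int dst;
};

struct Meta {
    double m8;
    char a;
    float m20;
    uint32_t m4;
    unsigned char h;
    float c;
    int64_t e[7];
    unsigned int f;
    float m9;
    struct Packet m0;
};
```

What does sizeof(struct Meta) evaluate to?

104

Packet: 0..1  flags  (1B, 1-aligned); 1..2  proto  (1B, 1-aligned); 2..4  -- padding (2B); 4..8  dst  (4B, 4-aligned); sizeof = 8, alignof = 4
0..8  m8  (8B, 8-aligned)
8..9  a  (1B, 1-aligned)
9..12  -- padding (3B)
12..16  m20  (4B, 4-aligned)
16..20  m4  (4B, 4-aligned)
20..21  h  (1B, 1-aligned)
21..24  -- padding (3B)
24..28  c  (4B, 4-aligned)
28..32  -- padding (4B)
32..88  e  (56B, 8-aligned)
88..92  f  (4B, 4-aligned)
92..96  m9  (4B, 4-aligned)
96..104  m0  (8B, 4-aligned)
sizeof = 104, alignof = 8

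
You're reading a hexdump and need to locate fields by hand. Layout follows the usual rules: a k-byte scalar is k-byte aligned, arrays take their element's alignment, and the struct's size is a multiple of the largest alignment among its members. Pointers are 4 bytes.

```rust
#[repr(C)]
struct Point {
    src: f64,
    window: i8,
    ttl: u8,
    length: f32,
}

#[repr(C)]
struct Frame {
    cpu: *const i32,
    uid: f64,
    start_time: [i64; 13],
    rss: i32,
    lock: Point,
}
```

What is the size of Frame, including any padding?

Point: @0: src [8B, align 8] → 8; @8: window [1B, align 1] → 9; @9: ttl [1B, align 1] → 10; +2 pad (align 4); @12: length [4B, align 4] → 16; size 16, align 8
@0: cpu [4B, align 4] → 4
+4 pad (align 8)
@8: uid [8B, align 8] → 16
@16: start_time [104B, align 8] → 120
@120: rss [4B, align 4] → 124
+4 pad (align 8)
@128: lock [16B, align 8] → 144
size 144, align 8

144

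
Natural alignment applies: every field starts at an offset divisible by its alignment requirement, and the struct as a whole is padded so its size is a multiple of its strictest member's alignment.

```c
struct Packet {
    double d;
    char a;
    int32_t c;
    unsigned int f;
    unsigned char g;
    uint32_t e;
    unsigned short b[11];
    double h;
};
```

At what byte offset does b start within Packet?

28

0..8  d  (8B, 8-aligned)
8..9  a  (1B, 1-aligned)
9..12  -- padding (3B)
12..16  c  (4B, 4-aligned)
16..20  f  (4B, 4-aligned)
20..21  g  (1B, 1-aligned)
21..24  -- padding (3B)
24..28  e  (4B, 4-aligned)
28..50  b  (22B, 2-aligned)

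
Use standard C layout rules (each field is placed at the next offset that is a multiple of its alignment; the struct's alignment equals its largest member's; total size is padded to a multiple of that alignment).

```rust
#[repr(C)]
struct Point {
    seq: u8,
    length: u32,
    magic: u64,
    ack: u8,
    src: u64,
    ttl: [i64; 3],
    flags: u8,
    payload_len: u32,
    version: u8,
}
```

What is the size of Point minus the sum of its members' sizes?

0..1  seq  (1B, 1-aligned)
1..4  -- padding (3B)
4..8  length  (4B, 4-aligned)
8..16  magic  (8B, 8-aligned)
16..17  ack  (1B, 1-aligned)
17..24  -- padding (7B)
24..32  src  (8B, 8-aligned)
32..56  ttl  (24B, 8-aligned)
56..57  flags  (1B, 1-aligned)
57..60  -- padding (3B)
60..64  payload_len  (4B, 4-aligned)
64..65  version  (1B, 1-aligned)
65..72  -- tail padding (7B)
sizeof = 72, alignof = 8
data bytes 52, size 72 → padding 20

20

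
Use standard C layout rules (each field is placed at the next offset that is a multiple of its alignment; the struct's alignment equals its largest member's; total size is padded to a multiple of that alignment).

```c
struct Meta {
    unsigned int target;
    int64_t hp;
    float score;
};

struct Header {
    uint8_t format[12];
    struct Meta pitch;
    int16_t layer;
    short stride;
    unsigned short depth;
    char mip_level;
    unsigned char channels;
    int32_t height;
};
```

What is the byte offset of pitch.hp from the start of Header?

Meta: @0: target [4B, align 4] → 4; +4 pad (align 8); @8: hp [8B, align 8] → 16; @16: score [4B, align 4] → 20; +4 tail pad (align 8); size 24, align 8
@0: format [12B, align 1] → 12
+4 pad (align 8)
@16: pitch [24B, align 8] → 40
within Meta: hp at 8
16 + 8 = 24

24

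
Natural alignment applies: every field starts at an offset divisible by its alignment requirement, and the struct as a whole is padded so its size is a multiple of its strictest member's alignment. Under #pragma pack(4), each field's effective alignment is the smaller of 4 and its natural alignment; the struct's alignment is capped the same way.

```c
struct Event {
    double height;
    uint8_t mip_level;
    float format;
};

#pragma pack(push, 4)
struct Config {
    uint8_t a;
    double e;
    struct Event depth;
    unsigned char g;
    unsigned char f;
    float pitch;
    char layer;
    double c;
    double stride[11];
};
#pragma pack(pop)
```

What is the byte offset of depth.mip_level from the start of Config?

20

Event: 0..8  height  (8B, 8-aligned); 8..9  mip_level  (1B, 1-aligned); 9..12  -- padding (3B); 12..16  format  (4B, 4-aligned); sizeof = 16, alignof = 8
0..1  a  (1B, 1-aligned)
1..4  -- padding (3B)
4..12  e  (8B, 4-aligned)
12..28  depth  (16B, 4-aligned)
within Event: mip_level at 8
12 + 8 = 20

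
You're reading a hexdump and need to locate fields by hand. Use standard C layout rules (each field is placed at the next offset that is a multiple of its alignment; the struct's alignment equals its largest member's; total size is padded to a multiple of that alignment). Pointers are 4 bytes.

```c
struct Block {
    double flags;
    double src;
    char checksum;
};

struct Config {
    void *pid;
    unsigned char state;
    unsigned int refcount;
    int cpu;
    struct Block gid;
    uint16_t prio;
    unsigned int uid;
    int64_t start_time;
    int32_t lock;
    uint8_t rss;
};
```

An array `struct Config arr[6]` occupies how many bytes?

384

Block: 0..8  flags  (8B, 8-aligned); 8..16  src  (8B, 8-aligned); 16..17  checksum  (1B, 1-aligned); 17..24  -- tail padding (7B); sizeof = 24, alignof = 8
0..4  pid  (4B, 4-aligned)
4..5  state  (1B, 1-aligned)
5..8  -- padding (3B)
8..12  refcount  (4B, 4-aligned)
12..16  cpu  (4B, 4-aligned)
16..40  gid  (24B, 8-aligned)
40..42  prio  (2B, 2-aligned)
42..44  -- padding (2B)
44..48  uid  (4B, 4-aligned)
48..56  start_time  (8B, 8-aligned)
56..60  lock  (4B, 4-aligned)
60..61  rss  (1B, 1-aligned)
61..64  -- tail padding (3B)
sizeof = 64, alignof = 8
array of 6: 6 × 64 = 384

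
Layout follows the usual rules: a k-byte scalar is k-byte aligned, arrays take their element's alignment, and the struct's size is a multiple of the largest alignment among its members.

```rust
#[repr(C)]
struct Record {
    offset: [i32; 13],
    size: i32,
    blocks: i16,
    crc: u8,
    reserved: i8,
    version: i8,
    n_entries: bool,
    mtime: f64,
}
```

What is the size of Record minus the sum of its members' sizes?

offset at 0 (size 52, align 4) → ends 52
size at 52 (size 4, align 4) → ends 56
blocks at 56 (size 2, align 2) → ends 58
crc at 58 (size 1, align 1) → ends 59
reserved at 59 (size 1, align 1) → ends 60
version at 60 (size 1, align 1) → ends 61
n_entries at 61 (size 1, align 1) → ends 62
pad 2 to align 8 for mtime
mtime at 64 (size 8, align 8) → ends 72
total 72 bytes, alignment 8
data bytes 70, size 72 → padding 2

2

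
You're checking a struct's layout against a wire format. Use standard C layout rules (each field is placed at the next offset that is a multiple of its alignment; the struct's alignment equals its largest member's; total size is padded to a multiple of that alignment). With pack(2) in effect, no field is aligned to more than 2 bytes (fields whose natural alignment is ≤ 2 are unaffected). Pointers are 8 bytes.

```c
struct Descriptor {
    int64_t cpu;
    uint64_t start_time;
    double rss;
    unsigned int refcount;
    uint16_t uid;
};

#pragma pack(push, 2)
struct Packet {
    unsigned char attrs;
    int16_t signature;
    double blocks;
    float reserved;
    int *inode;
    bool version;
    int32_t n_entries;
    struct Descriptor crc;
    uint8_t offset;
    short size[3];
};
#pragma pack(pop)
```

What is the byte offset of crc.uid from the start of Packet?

Descriptor: @0: cpu [8B, align 8] → 8; @8: start_time [8B, align 8] → 16; @16: rss [8B, align 8] → 24; @24: refcount [4B, align 4] → 28; @28: uid [2B, align 2] → 30; +2 tail pad (align 8); size 32, align 8
@0: attrs [1B, align 1] → 1
+1 pad (align 2)
@2: signature [2B, align 2] → 4
@4: blocks [8B, align 2] → 12
@12: reserved [4B, align 2] → 16
@16: inode [8B, align 2] → 24
@24: version [1B, align 1] → 25
+1 pad (align 2)
@26: n_entries [4B, align 2] → 30
@30: crc [32B, align 2] → 62
within Descriptor: uid at 28
30 + 28 = 58

58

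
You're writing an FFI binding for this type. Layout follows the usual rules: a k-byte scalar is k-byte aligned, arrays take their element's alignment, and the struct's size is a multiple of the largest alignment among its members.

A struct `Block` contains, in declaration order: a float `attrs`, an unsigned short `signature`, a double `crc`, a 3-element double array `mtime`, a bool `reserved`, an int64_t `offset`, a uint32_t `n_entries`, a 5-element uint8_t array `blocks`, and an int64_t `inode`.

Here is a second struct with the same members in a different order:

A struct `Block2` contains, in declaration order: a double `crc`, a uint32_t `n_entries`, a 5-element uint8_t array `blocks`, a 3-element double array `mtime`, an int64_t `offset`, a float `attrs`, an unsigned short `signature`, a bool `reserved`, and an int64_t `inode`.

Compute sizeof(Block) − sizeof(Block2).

8

@0: attrs [4B, align 4] → 4
@4: signature [2B, align 2] → 6
+2 pad (align 8)
@8: crc [8B, align 8] → 16
@16: mtime [24B, align 8] → 40
@40: reserved [1B, align 1] → 41
+7 pad (align 8)
@48: offset [8B, align 8] → 56
@56: n_entries [4B, align 4] → 60
@60: blocks [5B, align 1] → 65
+7 pad (align 8)
@72: inode [8B, align 8] → 80
size 80, align 8
— Block2 —
@0: crc [8B, align 8] → 8
@8: n_entries [4B, align 4] → 12
@12: blocks [5B, align 1] → 17
+7 pad (align 8)
@24: mtime [24B, align 8] → 48
@48: offset [8B, align 8] → 56
@56: attrs [4B, align 4] → 60
@60: signature [2B, align 2] → 62
@62: reserved [1B, align 1] → 63
+1 pad (align 8)
@64: inode [8B, align 8] → 72
size 72, align 8
80 − 72 = 8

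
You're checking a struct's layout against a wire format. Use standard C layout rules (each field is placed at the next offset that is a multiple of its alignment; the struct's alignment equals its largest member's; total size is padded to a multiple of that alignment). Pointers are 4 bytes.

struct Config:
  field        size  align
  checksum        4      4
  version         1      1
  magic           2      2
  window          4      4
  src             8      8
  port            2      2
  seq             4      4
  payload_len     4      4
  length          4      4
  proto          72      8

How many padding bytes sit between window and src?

checksum at 0 (size 4, align 4) → ends 4
version at 4 (size 1, align 1) → ends 5
pad 1 to align 2 for magic
magic at 6 (size 2, align 2) → ends 8
window at 8 (size 4, align 4) → ends 12
pad 4 to align 8 for src
src at 16 (size 8, align 8) → ends 24

4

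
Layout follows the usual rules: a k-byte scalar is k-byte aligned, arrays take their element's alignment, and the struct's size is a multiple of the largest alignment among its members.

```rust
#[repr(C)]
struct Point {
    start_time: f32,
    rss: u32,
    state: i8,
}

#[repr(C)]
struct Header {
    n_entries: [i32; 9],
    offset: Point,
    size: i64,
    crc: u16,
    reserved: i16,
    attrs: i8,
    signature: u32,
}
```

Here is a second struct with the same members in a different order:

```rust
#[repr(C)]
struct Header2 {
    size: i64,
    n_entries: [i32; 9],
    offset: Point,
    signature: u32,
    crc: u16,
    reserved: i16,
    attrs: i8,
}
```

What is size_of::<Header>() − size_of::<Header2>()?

Point: start_time at 0 (size 4, align 4) → ends 4; rss at 4 (size 4, align 4) → ends 8; state at 8 (size 1, align 1) → ends 9; tail pad 3 to reach multiple of 4; total 12 bytes, alignment 4
n_entries at 0 (size 36, align 4) → ends 36
offset at 36 (size 12, align 4) → ends 48
size at 48 (size 8, align 8) → ends 56
crc at 56 (size 2, align 2) → ends 58
reserved at 58 (size 2, align 2) → ends 60
attrs at 60 (size 1, align 1) → ends 61
pad 3 to align 4 for signature
signature at 64 (size 4, align 4) → ends 68
tail pad 4 to reach multiple of 8
total 72 bytes, alignment 8
— Header2 —
size at 0 (size 8, align 8) → ends 8
n_entries at 8 (size 36, align 4) → ends 44
offset at 44 (size 12, align 4) → ends 56
signature at 56 (size 4, align 4) → ends 60
crc at 60 (size 2, align 2) → ends 62
reserved at 62 (size 2, align 2) → ends 64
attrs at 64 (size 1, align 1) → ends 65
tail pad 7 to reach multiple of 8
total 72 bytes, alignment 8
72 − 72 = 0

0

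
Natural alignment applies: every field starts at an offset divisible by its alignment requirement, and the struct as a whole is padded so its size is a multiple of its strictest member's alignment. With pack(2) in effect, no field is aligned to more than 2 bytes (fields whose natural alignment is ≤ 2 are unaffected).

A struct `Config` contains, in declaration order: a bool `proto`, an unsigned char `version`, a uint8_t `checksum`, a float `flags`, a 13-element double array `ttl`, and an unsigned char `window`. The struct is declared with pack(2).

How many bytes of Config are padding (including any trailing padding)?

2

@0: proto [1B, align 1] → 1
@1: version [1B, align 1] → 2
@2: checksum [1B, align 1] → 3
+1 pad (align 2)
@4: flags [4B, align 2] → 8
@8: ttl [104B, align 2] → 112
@112: window [1B, align 1] → 113
+1 tail pad (align 2)
size 114, align 2
data bytes 112, size 114 → padding 2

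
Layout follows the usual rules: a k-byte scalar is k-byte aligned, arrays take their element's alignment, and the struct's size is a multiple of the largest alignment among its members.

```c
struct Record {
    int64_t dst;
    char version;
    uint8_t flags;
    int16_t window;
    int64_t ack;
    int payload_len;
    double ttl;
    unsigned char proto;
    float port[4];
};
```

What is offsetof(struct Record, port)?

@0: dst [8B, align 8] → 8
@8: version [1B, align 1] → 9
@9: flags [1B, align 1] → 10
@10: window [2B, align 2] → 12
+4 pad (align 8)
@16: ack [8B, align 8] → 24
@24: payload_len [4B, align 4] → 28
+4 pad (align 8)
@32: ttl [8B, align 8] → 40
@40: proto [1B, align 1] → 41
+3 pad (align 4)
@44: port [16B, align 4] → 60

44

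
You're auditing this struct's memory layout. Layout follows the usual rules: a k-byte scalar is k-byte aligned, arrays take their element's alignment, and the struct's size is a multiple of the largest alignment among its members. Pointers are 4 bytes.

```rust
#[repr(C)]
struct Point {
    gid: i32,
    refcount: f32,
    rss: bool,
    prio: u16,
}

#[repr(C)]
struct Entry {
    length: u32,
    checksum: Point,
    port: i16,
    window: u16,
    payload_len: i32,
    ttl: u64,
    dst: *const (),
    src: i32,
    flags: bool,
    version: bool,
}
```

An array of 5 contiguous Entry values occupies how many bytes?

Point: @0: gid [4B, align 4] → 4; @4: refcount [4B, align 4] → 8; @8: rss [1B, align 1] → 9; +1 pad (align 2); @10: prio [2B, align 2] → 12; size 12, align 4
@0: length [4B, align 4] → 4
@4: checksum [12B, align 4] → 16
@16: port [2B, align 2] → 18
@18: window [2B, align 2] → 20
@20: payload_len [4B, align 4] → 24
@24: ttl [8B, align 8] → 32
@32: dst [4B, align 4] → 36
@36: src [4B, align 4] → 40
@40: flags [1B, align 1] → 41
@41: version [1B, align 1] → 42
+6 tail pad (align 8)
size 48, align 8
array of 5: 5 × 48 = 240

240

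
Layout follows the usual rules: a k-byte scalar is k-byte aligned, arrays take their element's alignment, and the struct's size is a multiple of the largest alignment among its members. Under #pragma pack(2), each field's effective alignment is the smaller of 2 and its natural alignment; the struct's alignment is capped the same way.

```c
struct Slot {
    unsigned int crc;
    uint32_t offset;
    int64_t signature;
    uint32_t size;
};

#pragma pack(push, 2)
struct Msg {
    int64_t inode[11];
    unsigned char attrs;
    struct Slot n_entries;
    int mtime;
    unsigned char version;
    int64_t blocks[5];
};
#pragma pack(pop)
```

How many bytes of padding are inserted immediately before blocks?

1

Slot: crc at 0 (size 4, align 4) → ends 4; offset at 4 (size 4, align 4) → ends 8; signature at 8 (size 8, align 8) → ends 16; size at 16 (size 4, align 4) → ends 20; tail pad 4 to reach multiple of 8; total 24 bytes, alignment 8
inode at 0 (size 88, align 2) → ends 88
attrs at 88 (size 1, align 1) → ends 89
pad 1 to align 2 for n_entries
n_entries at 90 (size 24, align 2) → ends 114
mtime at 114 (size 4, align 2) → ends 118
version at 118 (size 1, align 1) → ends 119
pad 1 to align 2 for blocks
blocks at 120 (size 40, align 2) → ends 160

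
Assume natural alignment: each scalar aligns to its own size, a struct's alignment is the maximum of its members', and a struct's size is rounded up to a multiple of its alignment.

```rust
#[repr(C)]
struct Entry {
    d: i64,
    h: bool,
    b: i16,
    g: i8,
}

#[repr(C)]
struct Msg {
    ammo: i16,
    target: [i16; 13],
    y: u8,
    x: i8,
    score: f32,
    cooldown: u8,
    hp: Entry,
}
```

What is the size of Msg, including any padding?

56

Entry: @0: d [8B, align 8] → 8; @8: h [1B, align 1] → 9; +1 pad (align 2); @10: b [2B, align 2] → 12; @12: g [1B, align 1] → 13; +3 tail pad (align 8); size 16, align 8
@0: ammo [2B, align 2] → 2
@2: target [26B, align 2] → 28
@28: y [1B, align 1] → 29
@29: x [1B, align 1] → 30
+2 pad (align 4)
@32: score [4B, align 4] → 36
@36: cooldown [1B, align 1] → 37
+3 pad (align 8)
@40: hp [16B, align 8] → 56
size 56, align 8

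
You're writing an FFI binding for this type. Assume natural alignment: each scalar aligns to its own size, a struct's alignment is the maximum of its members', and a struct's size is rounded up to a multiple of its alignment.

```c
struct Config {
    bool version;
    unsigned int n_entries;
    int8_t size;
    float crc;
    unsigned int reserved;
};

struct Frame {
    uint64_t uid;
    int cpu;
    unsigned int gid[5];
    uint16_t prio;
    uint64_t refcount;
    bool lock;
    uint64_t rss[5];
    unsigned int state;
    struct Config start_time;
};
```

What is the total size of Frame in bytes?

Config: @0: version [1B, align 1] → 1; +3 pad (align 4); @4: n_entries [4B, align 4] → 8; @8: size [1B, align 1] → 9; +3 pad (align 4); @12: crc [4B, align 4] → 16; @16: reserved [4B, align 4] → 20; size 20, align 4
@0: uid [8B, align 8] → 8
@8: cpu [4B, align 4] → 12
@12: gid [20B, align 4] → 32
@32: prio [2B, align 2] → 34
+6 pad (align 8)
@40: refcount [8B, align 8] → 48
@48: lock [1B, align 1] → 49
+7 pad (align 8)
@56: rss [40B, align 8] → 96
@96: state [4B, align 4] → 100
@100: start_time [20B, align 4] → 120
size 120, align 8

120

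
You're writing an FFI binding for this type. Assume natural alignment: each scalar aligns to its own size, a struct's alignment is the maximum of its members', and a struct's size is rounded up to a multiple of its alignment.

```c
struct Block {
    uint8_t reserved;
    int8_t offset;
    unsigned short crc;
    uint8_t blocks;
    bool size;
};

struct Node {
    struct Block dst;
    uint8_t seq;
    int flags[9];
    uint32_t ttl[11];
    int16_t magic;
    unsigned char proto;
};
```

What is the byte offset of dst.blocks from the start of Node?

Block: 0..1  reserved  (1B, 1-aligned); 1..2  offset  (1B, 1-aligned); 2..4  crc  (2B, 2-aligned); 4..5  blocks  (1B, 1-aligned); 5..6  size  (1B, 1-aligned); sizeof = 6, alignof = 2
0..6  dst  (6B, 2-aligned)
within Block: blocks at 4
0 + 4 = 4

4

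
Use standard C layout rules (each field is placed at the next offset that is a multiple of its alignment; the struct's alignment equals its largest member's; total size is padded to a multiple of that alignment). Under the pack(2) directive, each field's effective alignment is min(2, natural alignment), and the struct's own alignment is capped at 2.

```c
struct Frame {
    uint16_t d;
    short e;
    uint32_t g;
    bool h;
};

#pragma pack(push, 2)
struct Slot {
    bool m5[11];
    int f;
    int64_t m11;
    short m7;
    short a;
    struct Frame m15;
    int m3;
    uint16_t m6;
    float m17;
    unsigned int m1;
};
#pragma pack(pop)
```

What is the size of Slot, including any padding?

Frame: d at 0 (size 2, align 2) → ends 2; e at 2 (size 2, align 2) → ends 4; g at 4 (size 4, align 4) → ends 8; h at 8 (size 1, align 1) → ends 9; tail pad 3 to reach multiple of 4; total 12 bytes, alignment 4
m5 at 0 (size 11, align 1) → ends 11
pad 1 to align 2 for f
f at 12 (size 4, align 2) → ends 16
m11 at 16 (size 8, align 2) → ends 24
m7 at 24 (size 2, align 2) → ends 26
a at 26 (size 2, align 2) → ends 28
m15 at 28 (size 12, align 2) → ends 40
m3 at 40 (size 4, align 2) → ends 44
m6 at 44 (size 2, align 2) → ends 46
m17 at 46 (size 4, align 2) → ends 50
m1 at 50 (size 4, align 2) → ends 54
total 54 bytes, alignment 2

54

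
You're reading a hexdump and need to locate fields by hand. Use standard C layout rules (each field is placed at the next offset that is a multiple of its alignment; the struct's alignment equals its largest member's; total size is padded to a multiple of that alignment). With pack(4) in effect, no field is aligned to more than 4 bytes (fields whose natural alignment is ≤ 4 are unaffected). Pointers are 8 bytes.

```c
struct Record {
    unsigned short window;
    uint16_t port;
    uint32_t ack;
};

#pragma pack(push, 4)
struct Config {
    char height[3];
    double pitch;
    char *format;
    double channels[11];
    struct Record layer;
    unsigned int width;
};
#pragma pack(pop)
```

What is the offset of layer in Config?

108

Record: @0: window [2B, align 2] → 2; @2: port [2B, align 2] → 4; @4: ack [4B, align 4] → 8; size 8, align 4
@0: height [3B, align 1] → 3
+1 pad (align 4)
@4: pitch [8B, align 4] → 12
@12: format [8B, align 4] → 20
@20: channels [88B, align 4] → 108
@108: layer [8B, align 4] → 116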